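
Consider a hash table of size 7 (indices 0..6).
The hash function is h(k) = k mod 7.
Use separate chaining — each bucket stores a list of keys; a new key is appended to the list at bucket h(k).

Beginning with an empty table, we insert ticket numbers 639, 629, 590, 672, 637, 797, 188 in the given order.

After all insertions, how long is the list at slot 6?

3

Insert 639: h=2, bucket 2 empty -> new chain.
Insert 629: h=6, bucket 6 empty -> new chain.
Insert 590: h=2, bucket 2 nonempty -> append to chain.
Insert 672: h=0, bucket 0 empty -> new chain.
Insert 637: h=0, bucket 0 nonempty -> append to chain.
Insert 797: h=6, bucket 6 nonempty -> append to chain.
Insert 188: h=6, bucket 6 nonempty -> append to chain.
Final buckets:
0: 672 -> 637
1: -
2: 639 -> 590
3: -
4: -
5: -
6: 629 -> 797 -> 188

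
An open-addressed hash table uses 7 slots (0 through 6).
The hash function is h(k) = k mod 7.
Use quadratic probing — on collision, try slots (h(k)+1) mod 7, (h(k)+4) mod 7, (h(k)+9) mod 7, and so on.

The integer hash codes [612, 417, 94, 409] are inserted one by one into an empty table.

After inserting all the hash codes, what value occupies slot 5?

Insert 612: h=3, slot 3 empty -> index 3.
Insert 417: h=4, slot 4 empty -> index 4.
Insert 94: h=3, slots 3,4 occupied -> index 0.
Insert 409: h=3, slots 3,4,0 occupied -> index 5.
Table: [94, ∅, ∅, 612, 417, 409, ∅]

409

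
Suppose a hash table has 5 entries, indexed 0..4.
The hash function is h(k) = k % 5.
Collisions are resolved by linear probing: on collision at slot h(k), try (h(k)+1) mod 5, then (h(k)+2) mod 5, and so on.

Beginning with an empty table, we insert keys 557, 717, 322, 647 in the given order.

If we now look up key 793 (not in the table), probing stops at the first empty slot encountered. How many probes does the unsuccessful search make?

557: h=2 => slot 2
717: h=2, probe 2,3 => slot 3
322: h=2, probe 2,3,4 => slot 4
647: h=2, probe 2,3,4,0 => slot 0
Table: [647, ∅, 557, 717, 322]
Lookup 793: h=3, probe 3,4,0,1 → slot 1 empty, not found.

4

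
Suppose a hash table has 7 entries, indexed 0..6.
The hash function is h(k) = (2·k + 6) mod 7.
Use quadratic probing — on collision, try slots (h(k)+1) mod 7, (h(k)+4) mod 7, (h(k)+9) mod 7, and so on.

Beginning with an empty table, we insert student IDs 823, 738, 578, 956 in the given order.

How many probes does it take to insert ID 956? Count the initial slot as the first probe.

3

Insert 823: h=0, slot 0 empty → index 0.
Insert 738: h=5, slot 5 empty → index 5.
Insert 578: h=0, slot 0 occupied → index 1.
Insert 956: h=0, slots 0,1 occupied → index 4.
Table: [823, 578, -, -, 956, 738, -]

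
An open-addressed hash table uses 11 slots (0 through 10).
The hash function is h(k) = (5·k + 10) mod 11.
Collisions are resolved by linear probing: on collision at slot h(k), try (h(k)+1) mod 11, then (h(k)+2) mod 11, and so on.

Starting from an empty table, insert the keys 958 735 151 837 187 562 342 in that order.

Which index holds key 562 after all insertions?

958 hashes to 4; slot 4 is free → place at 4.
735 hashes to 0; slot 0 is free → place at 0.
151 hashes to 6; slot 6 is free → place at 6.
837 hashes to 4; 4 taken → place at 5.
187 hashes to 10; slot 10 is free → place at 10.
562 hashes to 4; 4,5,6 taken → place at 7.
342 hashes to 4; 4,5,6,7 taken → place at 8.
Table: [735, —, —, —, 958, 837, 151, 562, 342, —, 187]

7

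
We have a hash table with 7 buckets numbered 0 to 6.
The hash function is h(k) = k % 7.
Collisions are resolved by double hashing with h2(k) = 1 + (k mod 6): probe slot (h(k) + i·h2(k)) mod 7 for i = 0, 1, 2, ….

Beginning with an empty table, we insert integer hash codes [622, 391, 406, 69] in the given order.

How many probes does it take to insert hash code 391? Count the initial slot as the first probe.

622 hashes to 6; slot 6 is free → place at 6.
391 hashes to 6, h2=2; 6 taken → place at 1.
406 hashes to 0; slot 0 is free → place at 0.
69 hashes to 6, h2=4; 6 taken → place at 3.
Table: [406, 391, -, 69, -, -, 622]

2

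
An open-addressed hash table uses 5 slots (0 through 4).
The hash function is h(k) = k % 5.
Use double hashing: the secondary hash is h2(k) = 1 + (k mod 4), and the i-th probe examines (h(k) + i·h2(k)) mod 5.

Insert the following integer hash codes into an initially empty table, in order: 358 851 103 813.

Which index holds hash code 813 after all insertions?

Insert 358: h=3, slot 3 empty -> index 3.
Insert 851: h=1, slot 1 empty -> index 1.
Insert 103: h=3, h2=4, slot 3 occupied -> index 2.
Insert 813: h=3, h2=2, slot 3 occupied -> index 0.
Table: [813, 851, 103, 358, ∅]

0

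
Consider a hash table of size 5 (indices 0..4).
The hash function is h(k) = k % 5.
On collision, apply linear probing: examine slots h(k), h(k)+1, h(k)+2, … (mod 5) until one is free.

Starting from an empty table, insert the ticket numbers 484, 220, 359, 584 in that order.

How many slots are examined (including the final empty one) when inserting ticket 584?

4

484 hashes to 4; slot 4 is free -> place at 4.
220 hashes to 0; slot 0 is free -> place at 0.
359 hashes to 4; 4,0 taken -> place at 1.
584 hashes to 4; 4,0,1 taken -> place at 2.
Table: [220, 359, 584, —, 484]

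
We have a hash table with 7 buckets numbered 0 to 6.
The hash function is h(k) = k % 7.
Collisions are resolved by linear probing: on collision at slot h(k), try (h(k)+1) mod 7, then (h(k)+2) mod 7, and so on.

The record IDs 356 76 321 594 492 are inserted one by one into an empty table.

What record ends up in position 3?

Insert 356: h=6, slot 6 empty -> index 6.
Insert 76: h=6, slot 6 occupied -> index 0.
Insert 321: h=6, slots 6,0 occupied -> index 1.
Insert 594: h=6, slots 6,0,1 occupied -> index 2.
Insert 492: h=2, slot 2 occupied -> index 3.
Table: [76, 321, 594, 492, _, _, 356]

492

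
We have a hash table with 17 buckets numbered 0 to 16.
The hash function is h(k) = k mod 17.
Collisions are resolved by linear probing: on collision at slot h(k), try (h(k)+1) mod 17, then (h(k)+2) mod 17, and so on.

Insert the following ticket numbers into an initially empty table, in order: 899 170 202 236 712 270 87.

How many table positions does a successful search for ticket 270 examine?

6

899: h=15 -> slot 15
170: h=0 -> slot 0
202: h=15, probe 15,16 -> slot 16
236: h=15, probe 15,16,0,1 -> slot 1
712: h=15, probe 15,16,0,1,2 -> slot 2
270: h=15, probe 15,16,0,1,2,3 -> slot 3
87: h=2, probe 2,3,4 -> slot 4
Table: [170, 236, 712, 270, 87, -, -, -, -, -, -, -, -, -, -, 899, 202]
Lookup 270: h=15, probe 15,16,0,1,2,3 → found at 3.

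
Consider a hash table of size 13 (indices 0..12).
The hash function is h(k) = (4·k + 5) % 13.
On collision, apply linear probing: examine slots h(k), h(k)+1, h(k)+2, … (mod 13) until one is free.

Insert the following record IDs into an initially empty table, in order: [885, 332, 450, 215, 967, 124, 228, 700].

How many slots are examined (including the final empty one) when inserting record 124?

4

885 hashes to 9; slot 9 is free -> place at 9.
332 hashes to 7; slot 7 is free -> place at 7.
450 hashes to 11; slot 11 is free -> place at 11.
215 hashes to 7; 7 taken -> place at 8.
967 hashes to 12; slot 12 is free -> place at 12.
124 hashes to 7; 7,8,9 taken -> place at 10.
228 hashes to 7; 7,8,9,10,11,12 taken -> place at 0.
700 hashes to 10; 10,11,12,0 taken -> place at 1.
Table: [228, 700, ., ., ., ., ., 332, 215, 885, 124, 450, 967]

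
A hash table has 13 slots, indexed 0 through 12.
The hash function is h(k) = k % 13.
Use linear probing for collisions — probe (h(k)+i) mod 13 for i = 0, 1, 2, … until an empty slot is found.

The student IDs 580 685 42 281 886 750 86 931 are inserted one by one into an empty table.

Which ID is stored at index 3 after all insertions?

42

Insert 580: h=8, slot 8 empty -> index 8.
Insert 685: h=9, slot 9 empty -> index 9.
Insert 42: h=3, slot 3 empty -> index 3.
Insert 281: h=8, slots 8,9 occupied -> index 10.
Insert 886: h=2, slot 2 empty -> index 2.
Insert 750: h=9, slots 9,10 occupied -> index 11.
Insert 86: h=8, slots 8,9,10,11 occupied -> index 12.
Insert 931: h=8, slots 8,9,10,11,12 occupied -> index 0.
Table: [931, _, 886, 42, _, _, _, _, 580, 685, 281, 750, 86]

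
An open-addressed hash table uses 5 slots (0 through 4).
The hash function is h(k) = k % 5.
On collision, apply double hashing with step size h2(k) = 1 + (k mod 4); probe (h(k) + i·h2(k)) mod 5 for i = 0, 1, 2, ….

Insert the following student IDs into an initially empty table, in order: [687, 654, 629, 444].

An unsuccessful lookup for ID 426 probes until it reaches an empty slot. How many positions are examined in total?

5

687 hashes to 2; slot 2 is free → place at 2.
654 hashes to 4; slot 4 is free → place at 4.
629 hashes to 4, h2=2; 4 taken → place at 1.
444 hashes to 4, h2=1; 4 taken → place at 0.
Table: [444, 629, 687, -, 654]
Lookup 426: h=1, h2=3, probe 1,4,2,0,3 → slot 3 empty, not found.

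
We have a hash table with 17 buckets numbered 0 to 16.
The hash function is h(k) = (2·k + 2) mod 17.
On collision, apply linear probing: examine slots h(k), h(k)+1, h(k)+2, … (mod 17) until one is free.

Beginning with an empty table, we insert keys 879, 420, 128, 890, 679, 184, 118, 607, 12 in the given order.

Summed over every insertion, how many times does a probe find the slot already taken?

Insert 879: h=9, slot 9 empty -> index 9.
Insert 420: h=9, slot 9 occupied -> index 10.
Insert 128: h=3, slot 3 empty -> index 3.
Insert 890: h=14, slot 14 empty -> index 14.
Insert 679: h=0, slot 0 empty -> index 0.
Insert 184: h=13, slot 13 empty -> index 13.
Insert 118: h=0, slot 0 occupied -> index 1.
Insert 607: h=9, slots 9,10 occupied -> index 11.
Insert 12: h=9, slots 9,10,11 occupied -> index 12.
Table: [679, 118, ∅, 128, ∅, ∅, ∅, ∅, ∅, 879, 420, 607, 12, 184, 890, ∅, ∅]

7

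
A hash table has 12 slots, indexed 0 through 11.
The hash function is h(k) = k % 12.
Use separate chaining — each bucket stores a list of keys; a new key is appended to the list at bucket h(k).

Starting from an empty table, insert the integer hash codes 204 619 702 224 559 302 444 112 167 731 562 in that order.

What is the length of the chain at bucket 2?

Insert 204: h=0, bucket 0 empty -> new chain.
Insert 619: h=7, bucket 7 empty -> new chain.
Insert 702: h=6, bucket 6 empty -> new chain.
Insert 224: h=8, bucket 8 empty -> new chain.
Insert 559: h=7, bucket 7 nonempty -> append to chain.
Insert 302: h=2, bucket 2 empty -> new chain.
Insert 444: h=0, bucket 0 nonempty -> append to chain.
Insert 112: h=4, bucket 4 empty -> new chain.
Insert 167: h=11, bucket 11 empty -> new chain.
Insert 731: h=11, bucket 11 nonempty -> append to chain.
Insert 562: h=10, bucket 10 empty -> new chain.
Final buckets:
0: 204 -> 444
1: _
2: 302
3: _
4: 112
5: _
6: 702
7: 619 -> 559
8: 224
9: _
10: 562
11: 167 -> 731

1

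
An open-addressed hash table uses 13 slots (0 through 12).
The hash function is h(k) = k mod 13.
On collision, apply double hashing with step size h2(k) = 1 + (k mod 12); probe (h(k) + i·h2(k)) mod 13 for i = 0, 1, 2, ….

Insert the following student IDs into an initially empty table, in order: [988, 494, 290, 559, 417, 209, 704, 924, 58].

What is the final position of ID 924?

988 hashes to 0; slot 0 is free -> place at 0.
494 hashes to 0, h2=3; 0 taken -> place at 3.
290 hashes to 4; slot 4 is free -> place at 4.
559 hashes to 0, h2=8; 0 taken -> place at 8.
417 hashes to 1; slot 1 is free -> place at 1.
209 hashes to 1, h2=6; 1 taken -> place at 7.
704 hashes to 2; slot 2 is free -> place at 2.
924 hashes to 1, h2=1; 1,2,3,4 taken -> place at 5.
58 hashes to 6; slot 6 is free -> place at 6.
Table: [988, 417, 704, 494, 290, 924, 58, 209, 559, ∅, ∅, ∅, ∅]

5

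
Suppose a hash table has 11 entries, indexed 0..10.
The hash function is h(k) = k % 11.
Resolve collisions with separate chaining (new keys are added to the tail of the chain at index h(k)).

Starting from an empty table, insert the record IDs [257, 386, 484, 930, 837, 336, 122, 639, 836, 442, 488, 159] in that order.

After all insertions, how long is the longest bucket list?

4

257 -> bucket 4
386 -> bucket 1
484 -> bucket 0
930 -> bucket 6
837 -> bucket 1 (collision)
336 -> bucket 6 (collision)
122 -> bucket 1 (collision)
639 -> bucket 1 (collision)
836 -> bucket 0 (collision)
442 -> bucket 2
488 -> bucket 4 (collision)
159 -> bucket 5
Final buckets:
0: 484 -> 836
1: 386 -> 837 -> 122 -> 639
2: 442
3: -
4: 257 -> 488
5: 159
6: 930 -> 336
7: -
8: -
9: -
10: -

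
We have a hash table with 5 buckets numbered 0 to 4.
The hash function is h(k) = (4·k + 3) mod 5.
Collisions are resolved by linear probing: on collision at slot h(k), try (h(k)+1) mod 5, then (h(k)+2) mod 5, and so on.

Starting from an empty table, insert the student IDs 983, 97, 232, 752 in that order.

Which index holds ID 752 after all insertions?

3

983 hashes to 0; slot 0 is free → place at 0.
97 hashes to 1; slot 1 is free → place at 1.
232 hashes to 1; 1 taken → place at 2.
752 hashes to 1; 1,2 taken → place at 3.
Table: [983, 97, 232, 752, —]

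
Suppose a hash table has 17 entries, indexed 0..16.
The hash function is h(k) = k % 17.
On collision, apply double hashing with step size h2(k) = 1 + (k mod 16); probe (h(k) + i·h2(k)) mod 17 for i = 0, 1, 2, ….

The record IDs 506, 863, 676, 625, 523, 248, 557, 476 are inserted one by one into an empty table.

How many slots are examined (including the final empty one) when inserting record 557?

506: h=13 => slot 13
863: h=13, h2=16, probe 13,12 => slot 12
676: h=13, h2=5, probe 13,1 => slot 1
625: h=13, h2=2, probe 13,15 => slot 15
523: h=13, h2=12, probe 13,8 => slot 8
248: h=10 => slot 10
557: h=13, h2=14, probe 13,10,7 => slot 7
476: h=0 => slot 0
Table: [476, 676, ∅, ∅, ∅, ∅, ∅, 557, 523, ∅, 248, ∅, 863, 506, ∅, 625, ∅]

3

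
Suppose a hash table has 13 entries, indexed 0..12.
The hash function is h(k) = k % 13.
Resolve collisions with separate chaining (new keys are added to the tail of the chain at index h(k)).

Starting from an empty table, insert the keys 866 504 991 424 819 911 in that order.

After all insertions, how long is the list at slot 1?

866 -> bucket 8
504 -> bucket 10
991 -> bucket 3
424 -> bucket 8 (collision)
819 -> bucket 0
911 -> bucket 1
Final buckets:
0: 819
1: 911
2: .
3: 991
4: .
5: .
6: .
7: .
8: 866 -> 424
9: .
10: 504
11: .
12: .

1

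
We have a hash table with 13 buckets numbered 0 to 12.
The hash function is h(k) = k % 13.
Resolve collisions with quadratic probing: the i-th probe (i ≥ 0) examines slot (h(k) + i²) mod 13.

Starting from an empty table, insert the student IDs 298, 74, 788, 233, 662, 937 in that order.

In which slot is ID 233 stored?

298 hashes to 12; slot 12 is free → place at 12.
74 hashes to 9; slot 9 is free → place at 9.
788 hashes to 8; slot 8 is free → place at 8.
233 hashes to 12; 12 taken → place at 0.
662 hashes to 12; 12,0 taken → place at 3.
937 hashes to 1; slot 1 is free → place at 1.
Table: [233, 937, ., 662, ., ., ., ., 788, 74, ., ., 298]

0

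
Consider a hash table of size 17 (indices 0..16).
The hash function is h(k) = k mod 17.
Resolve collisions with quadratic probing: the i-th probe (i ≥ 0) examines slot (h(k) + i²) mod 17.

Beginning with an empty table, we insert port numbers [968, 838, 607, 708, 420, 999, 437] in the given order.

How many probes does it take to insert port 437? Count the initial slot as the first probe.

4

968 hashes to 16; slot 16 is free => place at 16.
838 hashes to 5; slot 5 is free => place at 5.
607 hashes to 12; slot 12 is free => place at 12.
708 hashes to 11; slot 11 is free => place at 11.
420 hashes to 12; 12 taken => place at 13.
999 hashes to 13; 13 taken => place at 14.
437 hashes to 12; 12,13,16 taken => place at 4.
Table: [-, -, -, -, 437, 838, -, -, -, -, -, 708, 607, 420, 999, -, 968]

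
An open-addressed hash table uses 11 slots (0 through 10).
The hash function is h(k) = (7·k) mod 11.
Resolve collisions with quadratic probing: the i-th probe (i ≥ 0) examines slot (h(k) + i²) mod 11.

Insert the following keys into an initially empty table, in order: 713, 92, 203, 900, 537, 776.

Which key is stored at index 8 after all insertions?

Insert 713: h=8, slot 8 empty → index 8.
Insert 92: h=6, slot 6 empty → index 6.
Insert 203: h=2, slot 2 empty → index 2.
Insert 900: h=8, slot 8 occupied → index 9.
Insert 537: h=8, slots 8,9 occupied → index 1.
Insert 776: h=9, slot 9 occupied → index 10.
Table: [_, 537, 203, _, _, _, 92, _, 713, 900, 776]

713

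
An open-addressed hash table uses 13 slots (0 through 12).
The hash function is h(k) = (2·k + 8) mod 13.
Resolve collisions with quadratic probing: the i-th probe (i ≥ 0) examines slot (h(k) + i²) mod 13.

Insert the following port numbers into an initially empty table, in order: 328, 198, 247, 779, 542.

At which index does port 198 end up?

328: h=1 -> slot 1
198: h=1, probe 1,2 -> slot 2
247: h=8 -> slot 8
779: h=6 -> slot 6
542: h=0 -> slot 0
Table: [542, 328, 198, —, —, —, 779, —, 247, —, —, —, —]

2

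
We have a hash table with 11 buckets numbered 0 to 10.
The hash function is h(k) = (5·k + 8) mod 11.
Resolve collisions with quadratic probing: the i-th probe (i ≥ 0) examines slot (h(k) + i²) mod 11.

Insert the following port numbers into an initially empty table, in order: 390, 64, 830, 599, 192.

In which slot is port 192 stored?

390: h=0 => slot 0
64: h=9 => slot 9
830: h=0, probe 0,1 => slot 1
599: h=0, probe 0,1,4 => slot 4
192: h=0, probe 0,1,4,9,5 => slot 5
Table: [390, 830, —, —, 599, 192, —, —, —, 64, —]

5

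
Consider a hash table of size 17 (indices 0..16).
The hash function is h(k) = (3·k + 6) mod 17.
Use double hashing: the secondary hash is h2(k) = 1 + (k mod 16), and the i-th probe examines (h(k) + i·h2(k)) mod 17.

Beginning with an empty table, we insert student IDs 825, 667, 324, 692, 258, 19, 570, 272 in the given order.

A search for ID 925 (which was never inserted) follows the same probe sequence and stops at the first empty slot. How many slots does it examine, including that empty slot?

825: h=16 => slot 16
667: h=1 => slot 1
324: h=9 => slot 9
692: h=8 => slot 8
258: h=15 => slot 15
19: h=12 => slot 12
570: h=16, h2=11, probe 16,10 => slot 10
272: h=6 => slot 6
Table: [—, 667, —, —, —, —, 272, —, 692, 324, 570, —, 19, —, —, 258, 825]
Lookup 925: h=10, h2=14, probe 10,7 → slot 7 empty, not found.

2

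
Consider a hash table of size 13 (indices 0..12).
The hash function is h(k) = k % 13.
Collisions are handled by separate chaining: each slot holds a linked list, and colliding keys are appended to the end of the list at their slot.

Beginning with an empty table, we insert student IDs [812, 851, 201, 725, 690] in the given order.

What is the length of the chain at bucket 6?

3

812 -> bucket 6
851 -> bucket 6 (collision)
201 -> bucket 6 (collision)
725 -> bucket 10
690 -> bucket 1
Final buckets:
0: ∅
1: 690
2: ∅
3: ∅
4: ∅
5: ∅
6: 812 -> 851 -> 201
7: ∅
8: ∅
9: ∅
10: 725
11: ∅
12: ∅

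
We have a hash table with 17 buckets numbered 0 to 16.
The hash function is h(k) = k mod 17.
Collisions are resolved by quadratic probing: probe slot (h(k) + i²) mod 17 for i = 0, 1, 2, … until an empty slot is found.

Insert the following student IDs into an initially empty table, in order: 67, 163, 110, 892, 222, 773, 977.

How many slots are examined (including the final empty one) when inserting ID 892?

67 hashes to 16; slot 16 is free => place at 16.
163 hashes to 10; slot 10 is free => place at 10.
110 hashes to 8; slot 8 is free => place at 8.
892 hashes to 8; 8 taken => place at 9.
222 hashes to 1; slot 1 is free => place at 1.
773 hashes to 8; 8,9 taken => place at 12.
977 hashes to 8; 8,9,12 taken => place at 0.
Table: [977, 222, ∅, ∅, ∅, ∅, ∅, ∅, 110, 892, 163, ∅, 773, ∅, ∅, ∅, 67]

2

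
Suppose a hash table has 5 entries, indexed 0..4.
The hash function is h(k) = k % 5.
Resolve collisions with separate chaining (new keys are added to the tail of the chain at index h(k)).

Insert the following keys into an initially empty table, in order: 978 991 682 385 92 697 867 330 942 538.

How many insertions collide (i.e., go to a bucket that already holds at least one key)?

6

Insert 978: h=3, bucket 3 empty -> new chain.
Insert 991: h=1, bucket 1 empty -> new chain.
Insert 682: h=2, bucket 2 empty -> new chain.
Insert 385: h=0, bucket 0 empty -> new chain.
Insert 92: h=2, bucket 2 nonempty -> append to chain.
Insert 697: h=2, bucket 2 nonempty -> append to chain.
Insert 867: h=2, bucket 2 nonempty -> append to chain.
Insert 330: h=0, bucket 0 nonempty -> append to chain.
Insert 942: h=2, bucket 2 nonempty -> append to chain.
Insert 538: h=3, bucket 3 nonempty -> append to chain.
Final buckets:
0: 385 -> 330
1: 991
2: 682 -> 92 -> 697 -> 867 -> 942
3: 978 -> 538
4: .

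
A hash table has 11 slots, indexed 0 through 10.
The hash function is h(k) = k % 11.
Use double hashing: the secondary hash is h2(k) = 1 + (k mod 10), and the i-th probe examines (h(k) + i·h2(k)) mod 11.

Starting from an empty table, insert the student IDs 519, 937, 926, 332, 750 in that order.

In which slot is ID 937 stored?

519 hashes to 2; slot 2 is free → place at 2.
937 hashes to 2, h2=8; 2 taken → place at 10.
926 hashes to 2, h2=7; 2 taken → place at 9.
332 hashes to 2, h2=3; 2 taken → place at 5.
750 hashes to 2, h2=1; 2 taken → place at 3.
Table: [-, -, 519, 750, -, 332, -, -, -, 926, 937]

10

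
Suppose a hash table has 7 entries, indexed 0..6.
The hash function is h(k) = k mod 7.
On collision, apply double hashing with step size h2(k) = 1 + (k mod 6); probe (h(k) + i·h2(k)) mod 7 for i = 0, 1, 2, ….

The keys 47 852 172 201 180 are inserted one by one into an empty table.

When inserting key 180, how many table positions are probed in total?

3

47: h=5 => slot 5
852: h=5, h2=1, probe 5,6 => slot 6
172: h=4 => slot 4
201: h=5, h2=4, probe 5,2 => slot 2
180: h=5, h2=1, probe 5,6,0 => slot 0
Table: [180, —, 201, —, 172, 47, 852]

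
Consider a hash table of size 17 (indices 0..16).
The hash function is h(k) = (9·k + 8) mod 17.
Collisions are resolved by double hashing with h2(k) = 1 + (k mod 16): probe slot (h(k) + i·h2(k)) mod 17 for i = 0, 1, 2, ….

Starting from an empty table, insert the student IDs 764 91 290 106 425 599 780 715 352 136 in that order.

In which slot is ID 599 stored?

Insert 764: h=16, slot 16 empty => index 16.
Insert 91: h=11, slot 11 empty => index 11.
Insert 290: h=0, slot 0 empty => index 0.
Insert 106: h=10, slot 10 empty => index 10.
Insert 425: h=8, slot 8 empty => index 8.
Insert 599: h=10, h2=8, slot 10 occupied => index 1.
Insert 780: h=7, slot 7 empty => index 7.
Insert 715: h=0, h2=12, slot 0 occupied => index 12.
Insert 352: h=14, slot 14 empty => index 14.
Insert 136: h=8, h2=9, slots 8,0 occupied => index 9.
Table: [290, 599, _, _, _, _, _, 780, 425, 136, 106, 91, 715, _, 352, _, 764]

1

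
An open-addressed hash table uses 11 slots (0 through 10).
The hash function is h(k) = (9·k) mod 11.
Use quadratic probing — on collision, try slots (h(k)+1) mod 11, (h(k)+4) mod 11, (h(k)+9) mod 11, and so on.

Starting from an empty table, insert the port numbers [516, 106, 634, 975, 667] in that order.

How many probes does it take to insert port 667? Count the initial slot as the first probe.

4

Insert 516: h=2, slot 2 empty → index 2.
Insert 106: h=8, slot 8 empty → index 8.
Insert 634: h=8, slot 8 occupied → index 9.
Insert 975: h=8, slots 8,9 occupied → index 1.
Insert 667: h=8, slots 8,9,1 occupied → index 6.
Table: [_, 975, 516, _, _, _, 667, _, 106, 634, _]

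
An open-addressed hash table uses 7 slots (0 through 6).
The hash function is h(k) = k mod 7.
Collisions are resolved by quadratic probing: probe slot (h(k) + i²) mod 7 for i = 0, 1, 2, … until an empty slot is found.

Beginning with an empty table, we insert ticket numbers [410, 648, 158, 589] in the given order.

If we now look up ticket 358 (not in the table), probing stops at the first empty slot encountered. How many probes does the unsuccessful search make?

410: h=4 -> slot 4
648: h=4, probe 4,5 -> slot 5
158: h=4, probe 4,5,1 -> slot 1
589: h=1, probe 1,2 -> slot 2
Table: [_, 158, 589, _, 410, 648, _]
Lookup 358: h=1, probe 1,2,5,3 → slot 3 empty, not found.

4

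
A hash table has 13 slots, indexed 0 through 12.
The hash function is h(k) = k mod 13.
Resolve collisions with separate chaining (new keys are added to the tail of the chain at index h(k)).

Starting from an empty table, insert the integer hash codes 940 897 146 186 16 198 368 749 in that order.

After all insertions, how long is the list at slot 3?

3

Insert 940: h=4, bucket 4 empty -> new chain.
Insert 897: h=0, bucket 0 empty -> new chain.
Insert 146: h=3, bucket 3 empty -> new chain.
Insert 186: h=4, bucket 4 nonempty -> append to chain.
Insert 16: h=3, bucket 3 nonempty -> append to chain.
Insert 198: h=3, bucket 3 nonempty -> append to chain.
Insert 368: h=4, bucket 4 nonempty -> append to chain.
Insert 749: h=8, bucket 8 empty -> new chain.
Final buckets:
0: 897
1: ∅
2: ∅
3: 146 -> 16 -> 198
4: 940 -> 186 -> 368
5: ∅
6: ∅
7: ∅
8: 749
9: ∅
10: ∅
11: ∅
12: ∅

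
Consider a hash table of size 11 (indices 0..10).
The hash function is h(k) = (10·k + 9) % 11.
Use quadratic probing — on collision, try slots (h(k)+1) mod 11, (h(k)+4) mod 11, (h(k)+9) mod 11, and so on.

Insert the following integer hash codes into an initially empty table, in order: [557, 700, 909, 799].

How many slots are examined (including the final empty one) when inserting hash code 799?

Insert 557: h=2, slot 2 empty → index 2.
Insert 700: h=2, slot 2 occupied → index 3.
Insert 909: h=2, slots 2,3 occupied → index 6.
Insert 799: h=2, slots 2,3,6 occupied → index 0.
Table: [799, ., 557, 700, ., ., 909, ., ., ., .]

4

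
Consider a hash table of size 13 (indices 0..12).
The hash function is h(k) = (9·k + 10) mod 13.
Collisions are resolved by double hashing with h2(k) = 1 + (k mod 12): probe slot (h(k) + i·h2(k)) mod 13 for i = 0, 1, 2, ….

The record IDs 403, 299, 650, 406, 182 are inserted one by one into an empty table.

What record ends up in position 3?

182

403 hashes to 10; slot 10 is free => place at 10.
299 hashes to 10, h2=12; 10 taken => place at 9.
650 hashes to 10, h2=3; 10 taken => place at 0.
406 hashes to 11; slot 11 is free => place at 11.
182 hashes to 10, h2=3; 10,0 taken => place at 3.
Table: [650, ., ., 182, ., ., ., ., ., 299, 403, 406, .]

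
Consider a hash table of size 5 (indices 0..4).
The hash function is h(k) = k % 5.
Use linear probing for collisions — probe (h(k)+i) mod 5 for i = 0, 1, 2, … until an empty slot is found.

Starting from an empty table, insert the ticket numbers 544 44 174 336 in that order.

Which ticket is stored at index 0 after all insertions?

544 hashes to 4; slot 4 is free => place at 4.
44 hashes to 4; 4 taken => place at 0.
174 hashes to 4; 4,0 taken => place at 1.
336 hashes to 1; 1 taken => place at 2.
Table: [44, 174, 336, —, 544]

44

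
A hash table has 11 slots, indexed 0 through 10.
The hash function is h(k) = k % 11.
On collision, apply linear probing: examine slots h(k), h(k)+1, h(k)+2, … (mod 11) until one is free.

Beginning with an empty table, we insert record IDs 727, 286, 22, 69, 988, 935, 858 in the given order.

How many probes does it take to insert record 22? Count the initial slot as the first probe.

Insert 727: h=1, slot 1 empty -> index 1.
Insert 286: h=0, slot 0 empty -> index 0.
Insert 22: h=0, slots 0,1 occupied -> index 2.
Insert 69: h=3, slot 3 empty -> index 3.
Insert 988: h=9, slot 9 empty -> index 9.
Insert 935: h=0, slots 0,1,2,3 occupied -> index 4.
Insert 858: h=0, slots 0,1,2,3,4 occupied -> index 5.
Table: [286, 727, 22, 69, 935, 858, ∅, ∅, ∅, 988, ∅]

3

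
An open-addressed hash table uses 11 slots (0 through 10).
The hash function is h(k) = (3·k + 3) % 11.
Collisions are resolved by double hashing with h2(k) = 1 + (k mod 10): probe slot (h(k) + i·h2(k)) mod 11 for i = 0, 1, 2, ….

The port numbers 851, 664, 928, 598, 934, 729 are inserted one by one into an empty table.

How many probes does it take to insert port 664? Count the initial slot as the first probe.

2

Insert 851: h=4, slot 4 empty → index 4.
Insert 664: h=4, h2=5, slot 4 occupied → index 9.
Insert 928: h=4, h2=9, slot 4 occupied → index 2.
Insert 598: h=4, h2=9, slots 4,2 occupied → index 0.
Insert 934: h=0, h2=5, slot 0 occupied → index 5.
Insert 729: h=1, slot 1 empty → index 1.
Table: [598, 729, 928, —, 851, 934, —, —, —, 664, —]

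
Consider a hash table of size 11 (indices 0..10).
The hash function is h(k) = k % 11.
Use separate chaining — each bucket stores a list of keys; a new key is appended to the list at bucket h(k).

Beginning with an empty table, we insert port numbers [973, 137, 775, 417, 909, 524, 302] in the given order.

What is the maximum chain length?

4

973 -> bucket 5
137 -> bucket 5 (collision)
775 -> bucket 5 (collision)
417 -> bucket 10
909 -> bucket 7
524 -> bucket 7 (collision)
302 -> bucket 5 (collision)
Final buckets:
0: .
1: .
2: .
3: .
4: .
5: 973 -> 137 -> 775 -> 302
6: .
7: 909 -> 524
8: .
9: .
10: 417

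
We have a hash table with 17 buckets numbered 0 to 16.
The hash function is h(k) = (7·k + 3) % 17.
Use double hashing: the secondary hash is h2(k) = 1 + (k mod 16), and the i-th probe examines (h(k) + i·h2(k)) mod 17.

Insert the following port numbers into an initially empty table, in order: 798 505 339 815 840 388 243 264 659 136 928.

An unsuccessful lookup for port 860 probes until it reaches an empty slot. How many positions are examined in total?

3

798 hashes to 13; slot 13 is free → place at 13.
505 hashes to 2; slot 2 is free → place at 2.
339 hashes to 13, h2=4; 13 taken → place at 0.
815 hashes to 13, h2=16; 13 taken → place at 12.
840 hashes to 1; slot 1 is free → place at 1.
388 hashes to 16; slot 16 is free → place at 16.
243 hashes to 4; slot 4 is free → place at 4.
264 hashes to 15; slot 15 is free → place at 15.
659 hashes to 9; slot 9 is free → place at 9.
136 hashes to 3; slot 3 is free → place at 3.
928 hashes to 5; slot 5 is free → place at 5.
Table: [339, 840, 505, 136, 243, 928, —, —, —, 659, —, —, 815, 798, —, 264, 388]
Lookup 860: h=5, h2=13, probe 5,1,14 → slot 14 empty, not found.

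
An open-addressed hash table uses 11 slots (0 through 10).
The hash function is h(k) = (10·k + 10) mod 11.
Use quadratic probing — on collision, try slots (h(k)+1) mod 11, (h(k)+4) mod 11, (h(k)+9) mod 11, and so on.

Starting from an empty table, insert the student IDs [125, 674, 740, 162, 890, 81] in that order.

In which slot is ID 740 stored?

8

125: h=6 => slot 6
674: h=7 => slot 7
740: h=7, probe 7,8 => slot 8
162: h=2 => slot 2
890: h=0 => slot 0
81: h=6, probe 6,7,10 => slot 10
Table: [890, ∅, 162, ∅, ∅, ∅, 125, 674, 740, ∅, 81]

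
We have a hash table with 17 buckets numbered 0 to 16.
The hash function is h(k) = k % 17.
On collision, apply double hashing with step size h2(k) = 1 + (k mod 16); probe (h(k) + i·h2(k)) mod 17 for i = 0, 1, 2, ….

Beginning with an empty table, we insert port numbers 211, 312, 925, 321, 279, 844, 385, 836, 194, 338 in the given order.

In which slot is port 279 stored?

14

211: h=7 => slot 7
312: h=6 => slot 6
925: h=7, h2=14, probe 7,4 => slot 4
321: h=15 => slot 15
279: h=7, h2=8, probe 7,15,6,14 => slot 14
844: h=11 => slot 11
385: h=11, h2=2, probe 11,13 => slot 13
836: h=3 => slot 3
194: h=7, h2=3, probe 7,10 => slot 10
338: h=15, h2=3, probe 15,1 => slot 1
Table: [_, 338, _, 836, 925, _, 312, 211, _, _, 194, 844, _, 385, 279, 321, _]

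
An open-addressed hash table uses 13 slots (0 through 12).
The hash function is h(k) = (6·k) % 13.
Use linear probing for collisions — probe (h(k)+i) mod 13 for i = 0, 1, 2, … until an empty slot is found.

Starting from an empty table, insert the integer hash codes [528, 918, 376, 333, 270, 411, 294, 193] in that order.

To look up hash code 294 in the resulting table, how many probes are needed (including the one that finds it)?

528: h=9 → slot 9
918: h=9, probe 9,10 → slot 10
376: h=7 → slot 7
333: h=9, probe 9,10,11 → slot 11
270: h=8 → slot 8
411: h=9, probe 9,10,11,12 → slot 12
294: h=9, probe 9,10,11,12,0 → slot 0
193: h=1 → slot 1
Table: [294, 193, ., ., ., ., ., 376, 270, 528, 918, 333, 411]
Lookup 294: h=9, probe 9,10,11,12,0 → found at 0.

5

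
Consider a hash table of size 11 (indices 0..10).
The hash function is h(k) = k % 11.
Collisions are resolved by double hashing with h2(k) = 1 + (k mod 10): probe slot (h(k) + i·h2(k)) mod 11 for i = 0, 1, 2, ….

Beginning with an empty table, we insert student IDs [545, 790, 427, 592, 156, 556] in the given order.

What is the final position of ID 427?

3

545 hashes to 6; slot 6 is free -> place at 6.
790 hashes to 9; slot 9 is free -> place at 9.
427 hashes to 9, h2=8; 9,6 taken -> place at 3.
592 hashes to 9, h2=3; 9 taken -> place at 1.
156 hashes to 2; slot 2 is free -> place at 2.
556 hashes to 6, h2=7; 6,2,9 taken -> place at 5.
Table: [., 592, 156, 427, ., 556, 545, ., ., 790, .]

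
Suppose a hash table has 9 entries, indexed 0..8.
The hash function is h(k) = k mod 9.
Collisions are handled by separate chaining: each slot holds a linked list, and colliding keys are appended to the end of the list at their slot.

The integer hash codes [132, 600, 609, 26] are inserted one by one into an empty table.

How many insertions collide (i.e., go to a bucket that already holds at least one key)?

2

Insert 132: h=6, bucket 6 empty -> new chain.
Insert 600: h=6, bucket 6 nonempty -> append to chain.
Insert 609: h=6, bucket 6 nonempty -> append to chain.
Insert 26: h=8, bucket 8 empty -> new chain.
Final buckets:
0: ∅
1: ∅
2: ∅
3: ∅
4: ∅
5: ∅
6: 132 -> 600 -> 609
7: ∅
8: 26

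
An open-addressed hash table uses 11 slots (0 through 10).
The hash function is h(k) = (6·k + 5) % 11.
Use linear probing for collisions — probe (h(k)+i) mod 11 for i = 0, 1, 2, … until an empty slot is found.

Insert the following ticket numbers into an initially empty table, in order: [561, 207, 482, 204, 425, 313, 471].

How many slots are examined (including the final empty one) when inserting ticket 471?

561 hashes to 5; slot 5 is free → place at 5.
207 hashes to 4; slot 4 is free → place at 4.
482 hashes to 4; 4,5 taken → place at 6.
204 hashes to 8; slot 8 is free → place at 8.
425 hashes to 3; slot 3 is free → place at 3.
313 hashes to 2; slot 2 is free → place at 2.
471 hashes to 4; 4,5,6 taken → place at 7.
Table: [-, -, 313, 425, 207, 561, 482, 471, 204, -, -]

4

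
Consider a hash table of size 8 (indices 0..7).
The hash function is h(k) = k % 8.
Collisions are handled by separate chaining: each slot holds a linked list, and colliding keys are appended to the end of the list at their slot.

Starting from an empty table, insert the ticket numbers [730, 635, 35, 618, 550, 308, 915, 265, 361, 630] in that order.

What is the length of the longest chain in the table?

730 → bucket 2
635 → bucket 3
35 → bucket 3 (collision)
618 → bucket 2 (collision)
550 → bucket 6
308 → bucket 4
915 → bucket 3 (collision)
265 → bucket 1
361 → bucket 1 (collision)
630 → bucket 6 (collision)
Final buckets:
0: —
1: 265 -> 361
2: 730 -> 618
3: 635 -> 35 -> 915
4: 308
5: —
6: 550 -> 630
7: —

3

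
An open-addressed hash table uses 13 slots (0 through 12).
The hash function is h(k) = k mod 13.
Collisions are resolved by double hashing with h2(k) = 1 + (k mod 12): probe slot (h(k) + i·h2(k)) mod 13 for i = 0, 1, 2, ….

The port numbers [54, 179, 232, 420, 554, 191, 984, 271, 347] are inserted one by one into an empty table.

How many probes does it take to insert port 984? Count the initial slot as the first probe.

54: h=2 → slot 2
179: h=10 → slot 10
232: h=11 → slot 11
420: h=4 → slot 4
554: h=8 → slot 8
191: h=9 → slot 9
984: h=9, h2=1, probe 9,10,11,12 → slot 12
271: h=11, h2=8, probe 11,6 → slot 6
347: h=9, h2=12, probe 9,8,7 → slot 7
Table: [., ., 54, ., 420, ., 271, 347, 554, 191, 179, 232, 984]

4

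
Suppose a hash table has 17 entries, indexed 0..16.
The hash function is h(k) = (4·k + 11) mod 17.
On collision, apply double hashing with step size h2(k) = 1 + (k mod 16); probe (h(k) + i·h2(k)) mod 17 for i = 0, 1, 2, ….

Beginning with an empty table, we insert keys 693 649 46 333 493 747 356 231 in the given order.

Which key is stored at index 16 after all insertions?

Insert 693: h=12, slot 12 empty -> index 12.
Insert 649: h=6, slot 6 empty -> index 6.
Insert 46: h=8, slot 8 empty -> index 8.
Insert 333: h=0, slot 0 empty -> index 0.
Insert 493: h=11, slot 11 empty -> index 11.
Insert 747: h=7, slot 7 empty -> index 7.
Insert 356: h=7, h2=5, slots 7,12,0 occupied -> index 5.
Insert 231: h=0, h2=8, slots 0,8 occupied -> index 16.
Table: [333, ., ., ., ., 356, 649, 747, 46, ., ., 493, 693, ., ., ., 231]

231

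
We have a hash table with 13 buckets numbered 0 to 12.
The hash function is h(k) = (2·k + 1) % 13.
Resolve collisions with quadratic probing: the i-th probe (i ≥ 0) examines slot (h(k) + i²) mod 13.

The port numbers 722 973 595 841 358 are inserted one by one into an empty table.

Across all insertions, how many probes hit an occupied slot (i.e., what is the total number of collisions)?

1

Insert 722: h=2, slot 2 empty => index 2.
Insert 973: h=10, slot 10 empty => index 10.
Insert 595: h=8, slot 8 empty => index 8.
Insert 841: h=6, slot 6 empty => index 6.
Insert 358: h=2, slot 2 occupied => index 3.
Table: [_, _, 722, 358, _, _, 841, _, 595, _, 973, _, _]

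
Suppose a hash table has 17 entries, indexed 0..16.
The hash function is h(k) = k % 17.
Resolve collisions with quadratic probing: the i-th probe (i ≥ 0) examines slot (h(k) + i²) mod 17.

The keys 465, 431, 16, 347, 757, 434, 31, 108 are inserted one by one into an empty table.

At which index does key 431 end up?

7

Insert 465: h=6, slot 6 empty → index 6.
Insert 431: h=6, slot 6 occupied → index 7.
Insert 16: h=16, slot 16 empty → index 16.
Insert 347: h=7, slot 7 occupied → index 8.
Insert 757: h=9, slot 9 empty → index 9.
Insert 434: h=9, slot 9 occupied → index 10.
Insert 31: h=14, slot 14 empty → index 14.
Insert 108: h=6, slots 6,7,10 occupied → index 15.
Table: [∅, ∅, ∅, ∅, ∅, ∅, 465, 431, 347, 757, 434, ∅, ∅, ∅, 31, 108, 16]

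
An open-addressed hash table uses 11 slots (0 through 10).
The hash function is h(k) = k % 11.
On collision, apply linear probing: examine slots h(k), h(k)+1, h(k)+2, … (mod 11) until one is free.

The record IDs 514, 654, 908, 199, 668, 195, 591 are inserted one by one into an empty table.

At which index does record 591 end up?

Insert 514: h=8, slot 8 empty → index 8.
Insert 654: h=5, slot 5 empty → index 5.
Insert 908: h=6, slot 6 empty → index 6.
Insert 199: h=1, slot 1 empty → index 1.
Insert 668: h=8, slot 8 occupied → index 9.
Insert 195: h=8, slots 8,9 occupied → index 10.
Insert 591: h=8, slots 8,9,10 occupied → index 0.
Table: [591, 199, —, —, —, 654, 908, —, 514, 668, 195]

0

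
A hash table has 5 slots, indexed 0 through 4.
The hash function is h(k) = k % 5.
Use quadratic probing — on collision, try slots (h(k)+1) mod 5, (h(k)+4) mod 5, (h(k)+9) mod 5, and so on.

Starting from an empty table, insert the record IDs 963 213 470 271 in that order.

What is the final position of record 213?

963: h=3 => slot 3
213: h=3, probe 3,4 => slot 4
470: h=0 => slot 0
271: h=1 => slot 1
Table: [470, 271, —, 963, 213]

4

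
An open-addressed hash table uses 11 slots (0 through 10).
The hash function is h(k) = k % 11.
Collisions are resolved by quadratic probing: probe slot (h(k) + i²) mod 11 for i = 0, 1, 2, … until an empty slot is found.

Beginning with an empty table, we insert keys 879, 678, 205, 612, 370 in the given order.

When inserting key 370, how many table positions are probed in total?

4

879 hashes to 10; slot 10 is free → place at 10.
678 hashes to 7; slot 7 is free → place at 7.
205 hashes to 7; 7 taken → place at 8.
612 hashes to 7; 7,8 taken → place at 0.
370 hashes to 7; 7,8,0 taken → place at 5.
Table: [612, -, -, -, -, 370, -, 678, 205, -, 879]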